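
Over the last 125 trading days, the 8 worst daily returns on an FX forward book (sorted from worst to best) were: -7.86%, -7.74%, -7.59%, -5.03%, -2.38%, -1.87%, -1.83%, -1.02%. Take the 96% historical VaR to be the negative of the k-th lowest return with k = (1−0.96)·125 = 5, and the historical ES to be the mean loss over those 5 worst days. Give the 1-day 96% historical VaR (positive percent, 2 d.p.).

2.38%

k = 5; the 5th lowest return is -2.38%, so VaR = 2.38%.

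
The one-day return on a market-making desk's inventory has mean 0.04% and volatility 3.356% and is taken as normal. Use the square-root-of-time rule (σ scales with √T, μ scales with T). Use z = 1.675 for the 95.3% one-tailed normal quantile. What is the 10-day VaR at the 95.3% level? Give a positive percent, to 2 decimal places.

17.38%

σ_{10d} = 3.356% × √10 = 10.613%; μ_{10d} = 10 × 0.04% = 0.400%.
VaR = −(0.400%) + 1.675 × 10.613% = 17.377%.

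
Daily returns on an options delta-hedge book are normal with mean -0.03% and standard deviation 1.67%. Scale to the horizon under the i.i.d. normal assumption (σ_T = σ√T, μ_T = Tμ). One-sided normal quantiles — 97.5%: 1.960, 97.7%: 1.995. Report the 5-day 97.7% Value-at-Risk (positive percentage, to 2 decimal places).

7.60%

σ_{5d} = 1.67% × √5 = 3.734%; μ_{5d} = 5 × -0.03% = -0.150%.
VaR = −(-0.150%) + 1.995 × 3.734% = 7.599%.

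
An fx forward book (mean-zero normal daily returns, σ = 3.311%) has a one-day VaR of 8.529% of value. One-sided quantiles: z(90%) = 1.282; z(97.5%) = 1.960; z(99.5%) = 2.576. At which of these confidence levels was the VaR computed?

99.5%

Implied z = VaR/σ = 8.529 / 3.311 = 2.576.
This matches z(99.5%) = 2.576.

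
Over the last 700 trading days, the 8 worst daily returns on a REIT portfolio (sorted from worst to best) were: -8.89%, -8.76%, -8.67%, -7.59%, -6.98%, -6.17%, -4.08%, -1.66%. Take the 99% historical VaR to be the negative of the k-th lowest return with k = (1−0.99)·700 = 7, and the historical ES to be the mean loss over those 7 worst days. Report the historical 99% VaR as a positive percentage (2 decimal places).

4.08%

k = 7; the 7th lowest return is -4.08%, so VaR = 4.08%.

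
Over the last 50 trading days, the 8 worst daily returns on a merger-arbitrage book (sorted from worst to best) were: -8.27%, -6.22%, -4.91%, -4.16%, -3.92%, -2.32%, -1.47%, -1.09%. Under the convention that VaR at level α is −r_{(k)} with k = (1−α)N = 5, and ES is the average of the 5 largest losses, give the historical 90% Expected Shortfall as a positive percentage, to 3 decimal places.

5.496%

The 5 worst returns sum to -27.48%.
ES = −(-27.48%) / 5 = 5.496%.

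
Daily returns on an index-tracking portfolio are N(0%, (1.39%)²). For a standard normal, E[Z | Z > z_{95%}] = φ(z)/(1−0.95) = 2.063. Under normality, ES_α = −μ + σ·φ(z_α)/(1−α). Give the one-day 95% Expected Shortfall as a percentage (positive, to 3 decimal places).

ES = 1.39% × 2.063 = 2.868%.

2.868%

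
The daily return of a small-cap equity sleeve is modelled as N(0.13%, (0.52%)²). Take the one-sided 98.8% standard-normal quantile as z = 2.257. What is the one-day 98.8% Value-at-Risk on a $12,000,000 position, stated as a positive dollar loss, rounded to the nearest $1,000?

VaR = −μ + z·σ = −(0.13%) + 2.257 × 0.52% = 1.044%.
On $12,000,000: 0.01044 × $12,000,000 = $125,280.

$125,000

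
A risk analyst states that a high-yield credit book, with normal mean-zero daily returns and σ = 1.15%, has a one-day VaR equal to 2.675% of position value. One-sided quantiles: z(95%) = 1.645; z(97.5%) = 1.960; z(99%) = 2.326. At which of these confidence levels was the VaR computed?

99%

Implied z = VaR/σ = 2.675 / 1.15 = 2.326.
This matches z(99%) = 2.326.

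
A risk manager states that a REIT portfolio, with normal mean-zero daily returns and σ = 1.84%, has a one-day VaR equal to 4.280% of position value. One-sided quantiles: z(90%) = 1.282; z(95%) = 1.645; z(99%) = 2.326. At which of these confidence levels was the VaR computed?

Implied z = VaR/σ = 4.280 / 1.84 = 2.326.
This matches z(99%) = 2.326.

99%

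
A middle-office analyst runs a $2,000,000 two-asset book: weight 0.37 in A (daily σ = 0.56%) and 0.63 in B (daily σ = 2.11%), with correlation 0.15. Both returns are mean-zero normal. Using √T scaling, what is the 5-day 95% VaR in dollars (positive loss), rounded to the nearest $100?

σ_p = √(0.37²·0.56² + 0.63²·2.11² + 2·0.15·0.37·0.63·0.56·2.11) = 1.376%.
σ_{5d} = 1.376% × √5 = 3.077%.
z(95%) = 1.645.
VaR = 1.645 × 3.077% = 5.062%; on $2,000,000 that is $101,240.

$101,200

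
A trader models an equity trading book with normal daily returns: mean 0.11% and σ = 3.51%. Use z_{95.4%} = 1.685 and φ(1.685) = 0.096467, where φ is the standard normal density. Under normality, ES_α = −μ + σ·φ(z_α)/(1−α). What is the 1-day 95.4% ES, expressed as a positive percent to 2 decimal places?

7.25%

Tail multiplier: φ(z)/(1−α) = 0.096467 / 0.046 = 2.097.
ES = −(0.11%) + 3.51% × 2.097 = 7.250%.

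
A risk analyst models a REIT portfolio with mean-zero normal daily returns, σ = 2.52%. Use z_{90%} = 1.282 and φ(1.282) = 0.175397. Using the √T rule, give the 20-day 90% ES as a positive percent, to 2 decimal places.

19.77%

σ_{20d} = 2.52% × √20 = 11.270%.
ES multiplier = φ(z)/(1−α) = 0.175397/0.1 = 1.754.
ES = 11.270% × 1.754 = 19.768%.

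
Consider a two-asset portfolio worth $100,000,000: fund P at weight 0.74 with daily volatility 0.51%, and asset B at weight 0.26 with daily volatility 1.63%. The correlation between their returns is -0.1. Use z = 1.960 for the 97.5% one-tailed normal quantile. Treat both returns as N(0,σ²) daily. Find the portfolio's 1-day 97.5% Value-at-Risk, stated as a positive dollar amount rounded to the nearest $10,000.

σ_p² = 0.74²·0.51² + 0.26²·1.63² + 2·-0.1·0.74·0.26·0.51·1.63 = 0.2900 (%²).
σ_p = √0.2900 = 0.539%.
VaR = 1.960 × 0.539% = 1.056%; on $100,000,000 that is $1,056,000.

$1,060,000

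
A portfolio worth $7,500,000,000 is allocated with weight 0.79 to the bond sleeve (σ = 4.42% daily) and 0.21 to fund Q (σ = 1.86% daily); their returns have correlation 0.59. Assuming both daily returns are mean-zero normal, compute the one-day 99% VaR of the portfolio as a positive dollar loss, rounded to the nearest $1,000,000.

$652,000,000

σ_p² = 0.79²·4.42² + 0.21²·1.86² + 2·0.59·0.79·0.21·4.42·1.86 = 13.9546 (%²).
σ_p = √13.9546 = 3.736%.
At 99%, z = 2.326.
VaR = 2.326 × 3.736% = 8.690%; on $7,500,000,000 that is $651,750,000.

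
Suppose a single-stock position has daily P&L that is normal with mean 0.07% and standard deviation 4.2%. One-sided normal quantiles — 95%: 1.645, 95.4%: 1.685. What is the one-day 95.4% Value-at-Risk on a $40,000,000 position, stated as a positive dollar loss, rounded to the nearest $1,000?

$2,803,000

VaR = −μ + z·σ = −(0.07%) + 1.685 × 4.2% = 7.007%.
On $40,000,000: 0.07007 × $40,000,000 = $2,802,800.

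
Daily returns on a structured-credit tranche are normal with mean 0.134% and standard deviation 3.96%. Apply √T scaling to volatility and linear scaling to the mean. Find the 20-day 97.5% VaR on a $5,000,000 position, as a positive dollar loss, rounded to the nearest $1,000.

$1,602,000

At 97.5%, z = 1.960.
σ_{20d} = 3.96% × √20 = 17.710%; μ_{20d} = 20 × 0.134% = 2.680%.
VaR = −(2.680%) + 1.960 × 17.710% = 32.032%.
On $5,000,000: 0.32032 × $5,000,000 = $1,601,600.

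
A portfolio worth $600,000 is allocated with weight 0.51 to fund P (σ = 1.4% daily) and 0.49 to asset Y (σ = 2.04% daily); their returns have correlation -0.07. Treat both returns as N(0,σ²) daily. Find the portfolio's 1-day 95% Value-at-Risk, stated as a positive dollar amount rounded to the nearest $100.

σ_p² = 0.51²·1.4² + 0.49²·2.04² + 2·-0.07·0.51·0.49·1.4·2.04 = 1.4091 (%²).
σ_p = √1.4091 = 1.187%.
At 95%, z = 1.645.
VaR = 1.645 × 1.187% = 1.953%; on $600,000 that is $11,718.

$11,700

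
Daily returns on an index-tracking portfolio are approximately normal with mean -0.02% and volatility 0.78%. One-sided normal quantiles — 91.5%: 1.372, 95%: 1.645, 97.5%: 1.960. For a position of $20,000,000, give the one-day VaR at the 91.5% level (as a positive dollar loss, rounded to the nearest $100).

VaR = −μ + z·σ = −(-0.02%) + 1.372 × 0.78% = 1.090%.
On $20,000,000: 0.01090 × $20,000,000 = $218,000.

$218,000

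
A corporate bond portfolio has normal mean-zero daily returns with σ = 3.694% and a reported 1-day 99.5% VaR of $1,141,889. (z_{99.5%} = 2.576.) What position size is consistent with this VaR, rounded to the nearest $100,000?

$12,000,000

VaR as a fraction of value: z·σ = 2.576 × 3.694% = 9.51574%.
Position = $1,141,889 / 0.0951574 = $11,999,997.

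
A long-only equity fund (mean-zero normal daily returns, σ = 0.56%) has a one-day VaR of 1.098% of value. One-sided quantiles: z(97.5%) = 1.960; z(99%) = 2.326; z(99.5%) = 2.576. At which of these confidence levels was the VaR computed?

97.5%

Implied z = VaR/σ = 1.098 / 0.56 = 1.961.
This matches z(97.5%) = 1.960.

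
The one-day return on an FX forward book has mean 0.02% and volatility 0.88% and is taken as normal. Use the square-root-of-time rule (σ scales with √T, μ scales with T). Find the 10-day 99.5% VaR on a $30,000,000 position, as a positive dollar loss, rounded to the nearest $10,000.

At 99.5%, z = 2.576.
σ_{10d} = 0.88% × √10 = 2.783%; μ_{10d} = 10 × 0.02% = 0.200%.
VaR = −(0.200%) + 2.576 × 2.783% = 6.969%.
On $30,000,000: 0.06969 × $30,000,000 = $2,090,700.

$2,090,000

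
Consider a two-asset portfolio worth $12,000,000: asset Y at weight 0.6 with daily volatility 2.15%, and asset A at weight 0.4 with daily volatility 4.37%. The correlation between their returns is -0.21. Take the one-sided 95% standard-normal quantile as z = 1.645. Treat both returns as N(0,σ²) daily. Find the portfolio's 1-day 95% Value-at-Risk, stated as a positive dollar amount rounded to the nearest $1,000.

σ_p² = 0.6²·2.15² + 0.4²·4.37² + 2·-0.21·0.6·0.4·2.15·4.37 = 3.7725 (%²).
σ_p = √3.7725 = 1.942%.
VaR = 1.645 × 1.942% = 3.195%; on $12,000,000 that is $383,400.

$383,000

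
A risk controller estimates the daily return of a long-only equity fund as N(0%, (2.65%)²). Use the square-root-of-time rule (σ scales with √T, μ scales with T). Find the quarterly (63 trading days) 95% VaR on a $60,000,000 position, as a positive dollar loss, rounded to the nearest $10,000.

At 95%, z = 1.645.
σ_{63d} = 2.65% × √63 = 21.034%.
VaR = 1.645 × 21.034% = 34.601%.
On $60,000,000: 0.34601 × $60,000,000 = $20,760,600.

$20,760,000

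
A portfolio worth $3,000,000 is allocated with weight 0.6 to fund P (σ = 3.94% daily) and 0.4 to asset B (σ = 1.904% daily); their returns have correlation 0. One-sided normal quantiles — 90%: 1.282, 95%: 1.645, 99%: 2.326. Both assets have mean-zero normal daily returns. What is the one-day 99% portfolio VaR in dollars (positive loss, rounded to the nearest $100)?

$173,300

σ_p² = 0.6²·3.94² + 0.4²·1.904² + 2·0·0.6·0.4·3.94·1.904 = 6.1685 (%²).
σ_p = √6.1685 = 2.484%.
VaR = 2.326 × 2.484% = 5.778%; on $3,000,000 that is $173,340.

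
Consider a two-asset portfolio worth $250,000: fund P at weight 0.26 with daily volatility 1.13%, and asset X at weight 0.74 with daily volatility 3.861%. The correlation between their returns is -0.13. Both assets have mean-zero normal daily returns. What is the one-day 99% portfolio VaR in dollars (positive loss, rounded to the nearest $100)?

$16,500

σ_p² = 0.26²·1.13² + 0.74²·3.861² + 2·-0.13·0.26·0.74·1.13·3.861 = 8.0313 (%²).
σ_p = √8.0313 = 2.834%.
At 99%, z = 2.326.
VaR = 2.326 × 2.834% = 6.592%; on $250,000 that is $16,480.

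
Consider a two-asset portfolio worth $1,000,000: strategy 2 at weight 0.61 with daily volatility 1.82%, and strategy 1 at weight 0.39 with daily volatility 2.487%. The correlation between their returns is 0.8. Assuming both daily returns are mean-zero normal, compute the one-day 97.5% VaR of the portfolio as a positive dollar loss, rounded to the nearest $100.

$38,700

σ_p² = 0.61²·1.82² + 0.39²·2.487² + 2·0.8·0.61·0.39·1.82·2.487 = 3.8962 (%²).
σ_p = √3.8962 = 1.974%.
At 97.5%, z = 1.960.
VaR = 1.960 × 1.974% = 3.869%; on $1,000,000 that is $38,690.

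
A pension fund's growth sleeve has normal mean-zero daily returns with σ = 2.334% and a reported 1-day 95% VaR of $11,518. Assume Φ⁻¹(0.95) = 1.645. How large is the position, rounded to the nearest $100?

$300,000

VaR as a fraction of value: z·σ = 1.645 × 2.334% = 3.83943%.
Position = $11,518 / 0.0383943 = $299,992.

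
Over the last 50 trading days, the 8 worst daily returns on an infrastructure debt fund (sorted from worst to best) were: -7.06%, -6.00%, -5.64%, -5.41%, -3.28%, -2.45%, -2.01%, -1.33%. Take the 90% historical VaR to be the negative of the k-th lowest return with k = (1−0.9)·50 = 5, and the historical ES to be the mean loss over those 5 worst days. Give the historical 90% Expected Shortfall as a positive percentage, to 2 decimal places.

The 5 worst returns sum to -27.39%.
ES = −(-27.39%) / 5 = 5.478% ≈ 5.48%.

5.48%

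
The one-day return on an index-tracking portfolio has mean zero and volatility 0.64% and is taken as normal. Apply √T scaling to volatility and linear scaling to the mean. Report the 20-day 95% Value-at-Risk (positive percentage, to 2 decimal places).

4.71%

At 95%, z = 1.645.
σ_{20d} = 0.64% × √20 = 2.862%.
VaR = 1.645 × 2.862% = 4.708%.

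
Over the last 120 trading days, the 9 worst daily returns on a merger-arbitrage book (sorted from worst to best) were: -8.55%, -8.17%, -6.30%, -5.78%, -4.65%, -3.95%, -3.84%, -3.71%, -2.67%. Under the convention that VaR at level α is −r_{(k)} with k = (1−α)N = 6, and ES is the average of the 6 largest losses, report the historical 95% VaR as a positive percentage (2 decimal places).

3.95%

k = 6; the 6th lowest return is -3.95%, so VaR = 3.95%.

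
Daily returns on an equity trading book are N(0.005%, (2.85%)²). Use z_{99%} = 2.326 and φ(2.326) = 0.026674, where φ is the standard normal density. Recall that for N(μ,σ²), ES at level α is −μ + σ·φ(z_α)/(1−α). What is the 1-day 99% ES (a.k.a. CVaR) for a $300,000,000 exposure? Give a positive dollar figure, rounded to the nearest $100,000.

$22,800,000

Tail multiplier: φ(z)/(1−α) = 0.026674 / 0.01 = 2.667.
ES = −(0.005%) + 2.85% × 2.667 = 7.596%.
On $300,000,000: 0.07596 × $300,000,000 = $22,788,000.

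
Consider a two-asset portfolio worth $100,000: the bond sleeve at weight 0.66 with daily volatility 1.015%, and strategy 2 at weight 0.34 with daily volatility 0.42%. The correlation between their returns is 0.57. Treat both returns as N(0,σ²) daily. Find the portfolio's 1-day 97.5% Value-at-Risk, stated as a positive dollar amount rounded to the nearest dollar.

$1,490

σ_p² = 0.66²·1.015² + 0.34²·0.42² + 2·0.57·0.66·0.34·1.015·0.42 = 0.5782 (%²).
σ_p = √0.5782 = 0.760%.
At 97.5%, z = 1.960.
VaR = 1.960 × 0.760% = 1.490%; on $100,000 that is $1,490.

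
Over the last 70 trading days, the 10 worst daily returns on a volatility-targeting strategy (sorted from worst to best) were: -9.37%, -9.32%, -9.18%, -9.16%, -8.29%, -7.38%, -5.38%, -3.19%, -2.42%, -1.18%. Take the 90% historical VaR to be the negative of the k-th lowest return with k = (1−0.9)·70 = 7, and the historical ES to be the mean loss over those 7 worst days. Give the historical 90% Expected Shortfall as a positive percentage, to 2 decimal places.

The 7 worst returns sum to -58.08%.
ES = −(-58.08%) / 7 = 8.2971…% ≈ 8.30%.

8.30%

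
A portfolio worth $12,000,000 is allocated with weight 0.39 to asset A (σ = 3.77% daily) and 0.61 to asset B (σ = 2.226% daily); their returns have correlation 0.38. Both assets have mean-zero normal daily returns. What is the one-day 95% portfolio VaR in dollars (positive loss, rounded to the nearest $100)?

σ_p² = 0.39²·3.77² + 0.61²·2.226² + 2·0.38·0.39·0.61·3.77·2.226 = 5.5229 (%²).
σ_p = √5.5229 = 2.350%.
At 95%, z = 1.645.
VaR = 1.645 × 2.350% = 3.866%; on $12,000,000 that is $463,920.

$463,900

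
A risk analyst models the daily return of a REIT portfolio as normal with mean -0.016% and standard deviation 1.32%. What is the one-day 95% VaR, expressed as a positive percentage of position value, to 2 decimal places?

At 95% one-sided, z = 1.645.
VaR = −μ + z·σ = −(-0.016%) + 1.645 × 1.32% = 2.187%.

2.19%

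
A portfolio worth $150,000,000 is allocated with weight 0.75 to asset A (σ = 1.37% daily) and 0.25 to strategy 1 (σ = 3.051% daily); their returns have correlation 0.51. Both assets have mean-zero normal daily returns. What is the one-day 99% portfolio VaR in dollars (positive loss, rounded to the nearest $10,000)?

σ_p² = 0.75²·1.37² + 0.25²·3.051² + 2·0.51·0.75·0.25·1.37·3.051 = 2.4369 (%²).
σ_p = √2.4369 = 1.561%.
At 99%, z = 2.326.
VaR = 2.326 × 1.561% = 3.631%; on $150,000,000 that is $5,446,500.

$5,450,000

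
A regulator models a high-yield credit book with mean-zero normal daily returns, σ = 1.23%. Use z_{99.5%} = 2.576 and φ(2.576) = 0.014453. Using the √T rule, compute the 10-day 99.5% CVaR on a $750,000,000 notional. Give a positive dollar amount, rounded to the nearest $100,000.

σ_{10d} = 1.23% × √10 = 3.890%.
ES multiplier = φ(z)/(1−α) = 0.014453/0.005 = 2.891.
ES = 3.890% × 2.891 = 11.246%; on $750,000,000: $84,345,000.

$84,300,000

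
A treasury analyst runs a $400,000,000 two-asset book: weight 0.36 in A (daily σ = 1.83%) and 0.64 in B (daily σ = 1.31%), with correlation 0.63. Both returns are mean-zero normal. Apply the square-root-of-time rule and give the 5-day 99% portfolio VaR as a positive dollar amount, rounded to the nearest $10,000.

σ_p = √(0.36²·1.83² + 0.64²·1.31² + 2·0.63·0.36·0.64·1.83·1.31) = 1.354%.
σ_{5d} = 1.354% × √5 = 3.028%.
z(99%) = 2.326.
VaR = 2.326 × 3.028% = 7.043%; on $400,000,000 that is $28,172,000.

$28,170,000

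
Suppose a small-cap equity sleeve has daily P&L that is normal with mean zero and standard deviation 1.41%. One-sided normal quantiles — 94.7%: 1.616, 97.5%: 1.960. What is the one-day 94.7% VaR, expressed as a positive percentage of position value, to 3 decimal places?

VaR = z·σ = 1.616 × 1.41% = 2.279%.

2.279%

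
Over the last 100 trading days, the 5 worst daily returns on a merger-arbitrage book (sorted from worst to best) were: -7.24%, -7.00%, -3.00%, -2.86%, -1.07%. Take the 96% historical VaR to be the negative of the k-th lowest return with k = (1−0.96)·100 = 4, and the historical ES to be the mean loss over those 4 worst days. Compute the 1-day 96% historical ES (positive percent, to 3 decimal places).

The 4 worst returns sum to -20.10%.
ES = −(-20.10%) / 4 = 5.025%.

5.025%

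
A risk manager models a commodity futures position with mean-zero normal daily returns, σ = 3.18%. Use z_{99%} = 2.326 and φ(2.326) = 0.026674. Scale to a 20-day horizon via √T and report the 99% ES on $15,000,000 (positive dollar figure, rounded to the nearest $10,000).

σ_{20d} = 3.18% × √20 = 14.221%.
ES multiplier = φ(z)/(1−α) = 0.026674/0.01 = 2.667.
ES = 14.221% × 2.667 = 37.927%; on $15,000,000: $5,689,050.

$5,690,000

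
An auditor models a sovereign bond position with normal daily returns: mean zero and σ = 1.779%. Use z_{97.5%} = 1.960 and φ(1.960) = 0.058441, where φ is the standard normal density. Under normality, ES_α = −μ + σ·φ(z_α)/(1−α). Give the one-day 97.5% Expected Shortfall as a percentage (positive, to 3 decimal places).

4.159%

Tail multiplier: φ(z)/(1−α) = 0.058441 / 0.025 = 2.338.
ES = 1.779% × 2.338 = 4.159%.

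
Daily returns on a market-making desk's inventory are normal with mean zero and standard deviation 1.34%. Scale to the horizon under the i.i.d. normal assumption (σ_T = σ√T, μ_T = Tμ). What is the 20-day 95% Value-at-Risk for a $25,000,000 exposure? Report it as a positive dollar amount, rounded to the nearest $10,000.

$2,460,000

At 95%, z = 1.645.
σ_{20d} = 1.34% × √20 = 5.993%.
VaR = 1.645 × 5.993% = 9.858%.
On $25,000,000: 0.09858 × $25,000,000 = $2,464,500.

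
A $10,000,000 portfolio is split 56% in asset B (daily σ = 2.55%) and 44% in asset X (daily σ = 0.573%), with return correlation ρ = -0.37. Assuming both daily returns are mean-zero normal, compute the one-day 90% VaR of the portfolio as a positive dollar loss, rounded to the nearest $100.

$173,700

σ_p² = 0.56²·2.55² + 0.44²·0.573² + 2·-0.37·0.56·0.44·2.55·0.573 = 1.8363 (%²).
σ_p = √1.8363 = 1.355%.
At 90%, z = 1.282.
VaR = 1.282 × 1.355% = 1.737%; on $10,000,000 that is $173,700.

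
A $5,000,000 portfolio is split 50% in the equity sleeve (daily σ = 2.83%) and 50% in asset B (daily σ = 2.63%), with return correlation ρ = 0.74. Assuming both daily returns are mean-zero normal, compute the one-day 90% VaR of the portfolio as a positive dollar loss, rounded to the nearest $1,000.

$163,000

σ_p² = 0.5²·2.83² + 0.5²·2.63² + 2·0.74·0.5·0.5·2.83·2.63 = 6.4853 (%²).
σ_p = √6.4853 = 2.547%.
At 90%, z = 1.282.
VaR = 1.282 × 2.547% = 3.265%; on $5,000,000 that is $163,250.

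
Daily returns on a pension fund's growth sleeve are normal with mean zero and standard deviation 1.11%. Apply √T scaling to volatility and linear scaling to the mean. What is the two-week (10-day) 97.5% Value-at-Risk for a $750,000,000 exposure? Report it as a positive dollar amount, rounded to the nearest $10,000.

At 97.5%, z = 1.960.
σ_{10d} = 1.11% × √10 = 3.510%.
VaR = 1.960 × 3.510% = 6.880%.
On $750,000,000: 0.06880 × $750,000,000 = $51,600,000.

$51,600,000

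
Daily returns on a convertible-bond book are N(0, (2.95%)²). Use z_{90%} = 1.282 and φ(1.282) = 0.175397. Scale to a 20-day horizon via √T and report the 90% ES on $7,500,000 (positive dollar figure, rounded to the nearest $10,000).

σ_{20d} = 2.95% × √20 = 13.193%.
ES multiplier = φ(z)/(1−α) = 0.175397/0.1 = 1.754.
ES = 13.193% × 1.754 = 23.141%; on $7,500,000: $1,735,575.

$1,740,000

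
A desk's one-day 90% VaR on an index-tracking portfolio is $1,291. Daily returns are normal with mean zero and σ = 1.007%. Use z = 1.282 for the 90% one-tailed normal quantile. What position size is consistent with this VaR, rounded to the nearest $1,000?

$100,000

VaR as a fraction of value: z·σ = 1.282 × 1.007% = 1.29097%.
Position = $1,291 / 0.0129097 = $100,002.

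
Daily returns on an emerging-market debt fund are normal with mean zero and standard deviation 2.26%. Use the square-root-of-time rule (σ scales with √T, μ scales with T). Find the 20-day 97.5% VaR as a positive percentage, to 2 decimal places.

At 97.5%, z = 1.960.
σ_{20d} = 2.26% × √20 = 10.107%.
VaR = 1.960 × 10.107% = 19.810%.

19.81%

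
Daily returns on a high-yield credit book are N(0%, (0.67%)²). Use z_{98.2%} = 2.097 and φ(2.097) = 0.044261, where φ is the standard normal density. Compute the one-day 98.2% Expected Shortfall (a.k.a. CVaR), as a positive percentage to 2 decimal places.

Tail multiplier: φ(z)/(1−α) = 0.044261 / 0.018 = 2.459.
ES = 0.67% × 2.459 = 1.648%.

1.65%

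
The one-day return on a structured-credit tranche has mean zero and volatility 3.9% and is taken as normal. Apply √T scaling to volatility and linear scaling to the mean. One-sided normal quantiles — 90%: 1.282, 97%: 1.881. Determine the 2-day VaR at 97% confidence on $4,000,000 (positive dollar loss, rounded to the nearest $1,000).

σ_{2d} = 3.9% × √2 = 5.515%.
VaR = 1.881 × 5.515% = 10.374%.
On $4,000,000: 0.10374 × $4,000,000 = $414,960.

$415,000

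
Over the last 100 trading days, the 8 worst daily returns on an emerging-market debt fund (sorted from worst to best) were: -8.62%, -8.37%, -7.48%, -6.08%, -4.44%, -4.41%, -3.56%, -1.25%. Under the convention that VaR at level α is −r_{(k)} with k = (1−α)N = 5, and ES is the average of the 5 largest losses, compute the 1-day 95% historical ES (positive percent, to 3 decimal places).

6.998%

The 5 worst returns sum to -34.99%.
ES = −(-34.99%) / 5 = 6.998%.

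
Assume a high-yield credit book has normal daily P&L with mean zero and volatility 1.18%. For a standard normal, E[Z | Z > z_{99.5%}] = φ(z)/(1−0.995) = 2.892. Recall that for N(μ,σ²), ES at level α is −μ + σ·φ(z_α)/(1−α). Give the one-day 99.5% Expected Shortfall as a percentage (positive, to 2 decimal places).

3.41%

ES = 1.18% × 2.892 = 3.413%.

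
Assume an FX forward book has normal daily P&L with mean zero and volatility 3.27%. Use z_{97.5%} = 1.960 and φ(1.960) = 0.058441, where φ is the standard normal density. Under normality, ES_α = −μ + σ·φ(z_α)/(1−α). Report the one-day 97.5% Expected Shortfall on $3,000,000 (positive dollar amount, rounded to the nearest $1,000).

$229,000

Tail multiplier: φ(z)/(1−α) = 0.058441 / 0.025 = 2.338.
ES = 3.27% × 2.338 = 7.645%.
On $3,000,000: 0.07645 × $3,000,000 = $229,350.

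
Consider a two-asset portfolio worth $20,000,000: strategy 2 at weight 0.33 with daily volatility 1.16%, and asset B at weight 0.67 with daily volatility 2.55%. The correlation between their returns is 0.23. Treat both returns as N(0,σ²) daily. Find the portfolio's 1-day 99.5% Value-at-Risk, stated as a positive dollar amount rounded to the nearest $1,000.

$945,000

σ_p² = 0.33²·1.16² + 0.67²·2.55² + 2·0.23·0.33·0.67·1.16·2.55 = 3.3664 (%²).
σ_p = √3.3664 = 1.835%.
At 99.5%, z = 2.576.
VaR = 2.576 × 1.835% = 4.727%; on $20,000,000 that is $945,400.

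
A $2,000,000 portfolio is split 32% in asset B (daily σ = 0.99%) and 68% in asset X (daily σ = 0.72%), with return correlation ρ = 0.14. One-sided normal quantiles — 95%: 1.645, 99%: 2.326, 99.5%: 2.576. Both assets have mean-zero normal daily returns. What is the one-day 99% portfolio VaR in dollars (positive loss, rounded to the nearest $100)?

$28,800

σ_p² = 0.32²·0.99² + 0.68²·0.72² + 2·0.14·0.32·0.68·0.99·0.72 = 0.3835 (%²).
σ_p = √0.3835 = 0.619%.
VaR = 2.326 × 0.619% = 1.440%; on $2,000,000 that is $28,800.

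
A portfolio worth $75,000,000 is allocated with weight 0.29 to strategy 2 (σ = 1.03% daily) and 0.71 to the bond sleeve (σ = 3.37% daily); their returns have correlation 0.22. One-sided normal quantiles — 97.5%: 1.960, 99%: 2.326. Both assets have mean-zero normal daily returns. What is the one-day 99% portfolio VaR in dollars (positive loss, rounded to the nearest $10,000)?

σ_p² = 0.29²·1.03² + 0.71²·3.37² + 2·0.22·0.29·0.71·1.03·3.37 = 6.1287 (%²).
σ_p = √6.1287 = 2.476%.
VaR = 2.326 × 2.476% = 5.759%; on $75,000,000 that is $4,319,250.

$4,320,000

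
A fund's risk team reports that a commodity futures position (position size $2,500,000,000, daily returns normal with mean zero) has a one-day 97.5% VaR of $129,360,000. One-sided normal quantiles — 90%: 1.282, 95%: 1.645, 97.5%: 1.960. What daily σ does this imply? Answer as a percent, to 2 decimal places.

VaR as a fraction: $129,360,000 / $2,500,000,000 = 5.174%.
σ = VaR / z = 5.174% / 1.960 = 2.640%.

2.64%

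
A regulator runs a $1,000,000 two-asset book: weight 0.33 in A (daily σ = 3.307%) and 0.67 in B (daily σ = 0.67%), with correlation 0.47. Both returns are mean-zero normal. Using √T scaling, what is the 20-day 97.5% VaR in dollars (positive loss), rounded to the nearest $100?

$119,300

σ_p = √(0.33²·3.307² + 0.67²·0.67² + 2·0.47·0.33·0.67·3.307·0.67) = 1.361%.
σ_{20d} = 1.361% × √20 = 6.087%.
z(97.5%) = 1.960.
VaR = 1.960 × 6.087% = 11.931%; on $1,000,000 that is $119,310.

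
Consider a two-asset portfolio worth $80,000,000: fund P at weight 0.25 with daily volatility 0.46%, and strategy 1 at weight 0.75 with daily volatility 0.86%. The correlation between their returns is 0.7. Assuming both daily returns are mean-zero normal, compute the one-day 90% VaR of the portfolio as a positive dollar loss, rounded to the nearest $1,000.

$749,000

σ_p² = 0.25²·0.46² + 0.75²·0.86² + 2·0.7·0.25·0.75·0.46·0.86 = 0.5331 (%²).
σ_p = √0.5331 = 0.730%.
At 90%, z = 1.282.
VaR = 1.282 × 0.730% = 0.936%; on $80,000,000 that is $748,800.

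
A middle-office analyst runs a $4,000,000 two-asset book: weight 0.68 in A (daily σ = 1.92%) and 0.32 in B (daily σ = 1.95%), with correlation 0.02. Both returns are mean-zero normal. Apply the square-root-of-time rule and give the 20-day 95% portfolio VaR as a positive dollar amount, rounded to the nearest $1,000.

$429,000

σ_p = √(0.68²·1.92² + 0.32²·1.95² + 2·0.02·0.68·0.32·1.92·1.95) = 1.458%.
σ_{20d} = 1.458% × √20 = 6.520%.
z(95%) = 1.645.
VaR = 1.645 × 6.520% = 10.725%; on $4,000,000 that is $429,000.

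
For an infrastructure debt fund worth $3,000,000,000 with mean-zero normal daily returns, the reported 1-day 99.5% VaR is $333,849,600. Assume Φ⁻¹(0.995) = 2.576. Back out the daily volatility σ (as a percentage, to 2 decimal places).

VaR as a fraction: $333,849,600 / $3,000,000,000 = 11.128%.
σ = VaR / z = 11.128% / 2.576 = 4.320%.

4.32%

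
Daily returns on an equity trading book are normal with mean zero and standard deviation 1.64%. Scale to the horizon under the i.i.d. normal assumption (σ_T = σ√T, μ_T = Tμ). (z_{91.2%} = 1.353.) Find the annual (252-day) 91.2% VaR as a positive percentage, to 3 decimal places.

σ_{252d} = 1.64% × √252 = 26.034%.
VaR = 1.353 × 26.034% = 35.224%.

35.224%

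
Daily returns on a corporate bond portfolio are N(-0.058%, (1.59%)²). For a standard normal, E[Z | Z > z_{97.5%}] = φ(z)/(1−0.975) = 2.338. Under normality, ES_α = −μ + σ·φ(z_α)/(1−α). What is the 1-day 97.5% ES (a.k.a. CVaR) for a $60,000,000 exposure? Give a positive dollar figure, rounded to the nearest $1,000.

ES = −(-0.058%) + 1.59% × 2.338 = 3.775%.
On $60,000,000: 0.03775 × $60,000,000 = $2,265,000.

$2,265,000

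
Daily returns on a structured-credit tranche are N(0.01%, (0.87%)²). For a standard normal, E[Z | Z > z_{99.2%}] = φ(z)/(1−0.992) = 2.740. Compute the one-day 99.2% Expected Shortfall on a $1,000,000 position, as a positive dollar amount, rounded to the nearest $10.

ES = −(0.01%) + 0.87% × 2.740 = 2.374%.
On $1,000,000: 0.02374 × $1,000,000 = $23,740.

$23,740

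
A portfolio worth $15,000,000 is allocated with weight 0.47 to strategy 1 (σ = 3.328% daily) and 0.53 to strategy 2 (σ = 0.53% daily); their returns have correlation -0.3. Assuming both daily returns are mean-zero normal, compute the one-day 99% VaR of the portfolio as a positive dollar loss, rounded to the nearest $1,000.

$525,000

σ_p² = 0.47²·3.328² + 0.53²·0.53² + 2·-0.3·0.47·0.53·3.328·0.53 = 2.2619 (%²).
σ_p = √2.2619 = 1.504%.
At 99%, z = 2.326.
VaR = 2.326 × 1.504% = 3.498%; on $15,000,000 that is $524,700.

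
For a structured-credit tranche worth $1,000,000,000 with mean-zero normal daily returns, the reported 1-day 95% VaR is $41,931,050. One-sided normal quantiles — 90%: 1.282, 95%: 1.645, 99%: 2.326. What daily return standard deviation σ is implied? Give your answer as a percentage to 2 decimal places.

VaR as a fraction: $41,931,050 / $1,000,000,000 = 4.193%.
σ = VaR / z = 4.193% / 1.645 = 2.549%.

2.55%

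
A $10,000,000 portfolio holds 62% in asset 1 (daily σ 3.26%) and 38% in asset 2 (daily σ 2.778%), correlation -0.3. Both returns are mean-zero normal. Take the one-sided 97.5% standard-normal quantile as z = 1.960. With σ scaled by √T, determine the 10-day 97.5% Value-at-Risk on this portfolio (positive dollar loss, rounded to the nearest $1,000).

$1,227,000

σ_p = √(0.62²·3.26² + 0.38²·2.778² + 2·-0.3·0.62·0.38·3.26·2.778) = 1.980%.
σ_{10d} = 1.980% × √10 = 6.261%.
VaR = 1.960 × 6.261% = 12.272%; on $10,000,000 that is $1,227,200.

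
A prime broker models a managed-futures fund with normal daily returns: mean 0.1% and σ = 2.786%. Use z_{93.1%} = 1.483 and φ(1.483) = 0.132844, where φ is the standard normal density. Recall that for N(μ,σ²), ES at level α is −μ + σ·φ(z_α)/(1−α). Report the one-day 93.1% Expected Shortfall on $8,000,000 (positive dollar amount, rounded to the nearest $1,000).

$421,000

Tail multiplier: φ(z)/(1−α) = 0.132844 / 0.069 = 1.925.
ES = −(0.1%) + 2.786% × 1.925 = 5.263%.
On $8,000,000: 0.05263 × $8,000,000 = $421,040.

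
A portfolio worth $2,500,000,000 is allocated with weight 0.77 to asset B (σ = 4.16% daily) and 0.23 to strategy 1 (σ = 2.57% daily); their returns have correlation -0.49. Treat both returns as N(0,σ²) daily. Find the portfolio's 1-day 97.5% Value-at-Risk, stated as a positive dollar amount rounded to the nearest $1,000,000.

$145,000,000

σ_p² = 0.77²·4.16² + 0.23²·2.57² + 2·-0.49·0.77·0.23·4.16·2.57 = 8.7543 (%²).
σ_p = √8.7543 = 2.959%.
At 97.5%, z = 1.960.
VaR = 1.960 × 2.959% = 5.800%; on $2,500,000,000 that is $145,000,000.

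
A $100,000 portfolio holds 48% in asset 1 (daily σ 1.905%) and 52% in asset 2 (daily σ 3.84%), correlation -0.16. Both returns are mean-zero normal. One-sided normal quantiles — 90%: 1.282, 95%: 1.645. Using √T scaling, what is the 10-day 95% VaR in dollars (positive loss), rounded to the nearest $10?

$10,710

σ_p = √(0.48²·1.905² + 0.52²·3.84² + 2·-0.16·0.48·0.52·1.905·3.84) = 2.059%.
σ_{10d} = 2.059% × √10 = 6.511%.
VaR = 1.645 × 6.511% = 10.711%; on $100,000 that is $10,711.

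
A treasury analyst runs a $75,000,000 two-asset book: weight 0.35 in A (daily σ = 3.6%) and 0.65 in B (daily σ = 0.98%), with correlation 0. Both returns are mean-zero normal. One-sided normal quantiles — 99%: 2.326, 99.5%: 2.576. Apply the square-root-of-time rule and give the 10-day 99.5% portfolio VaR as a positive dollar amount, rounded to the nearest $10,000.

$8,630,000

σ_p = √(0.35²·3.6² + 0.65²·0.98² + 2·0·0.35·0.65·3.6·0.98) = 1.412%.
σ_{10d} = 1.412% × √10 = 4.465%.
VaR = 2.576 × 4.465% = 11.502%; on $75,000,000 that is $8,626,500.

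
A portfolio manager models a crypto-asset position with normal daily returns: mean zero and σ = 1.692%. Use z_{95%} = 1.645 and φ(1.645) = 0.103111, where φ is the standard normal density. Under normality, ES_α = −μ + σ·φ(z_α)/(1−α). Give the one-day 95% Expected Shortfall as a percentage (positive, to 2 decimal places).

Tail multiplier: φ(z)/(1−α) = 0.103111 / 0.05 = 2.062.
ES = 1.692% × 2.062 = 3.489%.

3.49%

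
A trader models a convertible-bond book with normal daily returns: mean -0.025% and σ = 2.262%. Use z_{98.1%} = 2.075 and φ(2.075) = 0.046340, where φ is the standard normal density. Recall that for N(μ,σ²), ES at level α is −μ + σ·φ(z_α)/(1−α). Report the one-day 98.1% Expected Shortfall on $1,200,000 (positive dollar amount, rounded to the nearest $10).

$66,500

Tail multiplier: φ(z)/(1−α) = 0.046340 / 0.019 = 2.439.
ES = −(-0.025%) + 2.262% × 2.439 = 5.542%.
On $1,200,000: 0.05542 × $1,200,000 = $66,504.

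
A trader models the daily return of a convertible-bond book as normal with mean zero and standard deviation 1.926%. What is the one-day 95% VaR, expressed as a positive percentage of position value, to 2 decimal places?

At 95% one-sided, z = 1.645.
VaR = z·σ = 1.645 × 1.926% = 3.168%.

3.17%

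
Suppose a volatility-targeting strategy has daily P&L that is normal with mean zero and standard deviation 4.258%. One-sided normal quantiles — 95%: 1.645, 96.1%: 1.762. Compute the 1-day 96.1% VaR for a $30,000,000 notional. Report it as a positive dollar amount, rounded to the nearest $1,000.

$2,251,000

VaR = z·σ = 1.762 × 4.258% = 7.503%.
On $30,000,000: 0.07503 × $30,000,000 = $2,250,900.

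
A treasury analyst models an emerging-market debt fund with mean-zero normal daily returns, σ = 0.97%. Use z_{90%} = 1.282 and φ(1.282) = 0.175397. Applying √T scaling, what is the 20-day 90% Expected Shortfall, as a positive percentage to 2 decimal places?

σ_{20d} = 0.97% × √20 = 4.338%.
ES multiplier = φ(z)/(1−α) = 0.175397/0.1 = 1.754.
ES = 4.338% × 1.754 = 7.609%.

7.61%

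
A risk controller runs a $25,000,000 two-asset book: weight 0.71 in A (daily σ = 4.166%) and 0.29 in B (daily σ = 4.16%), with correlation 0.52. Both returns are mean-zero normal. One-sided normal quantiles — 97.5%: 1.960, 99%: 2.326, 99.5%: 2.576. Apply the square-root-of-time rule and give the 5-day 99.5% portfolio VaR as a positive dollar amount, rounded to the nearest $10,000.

σ_p = √(0.71²·4.166² + 0.29²·4.16² + 2·0.52·0.71·0.29·4.166·4.16) = 3.730%.
σ_{5d} = 3.730% × √5 = 8.341%.
VaR = 2.576 × 8.341% = 21.486%; on $25,000,000 that is $5,371,500.

$5,370,000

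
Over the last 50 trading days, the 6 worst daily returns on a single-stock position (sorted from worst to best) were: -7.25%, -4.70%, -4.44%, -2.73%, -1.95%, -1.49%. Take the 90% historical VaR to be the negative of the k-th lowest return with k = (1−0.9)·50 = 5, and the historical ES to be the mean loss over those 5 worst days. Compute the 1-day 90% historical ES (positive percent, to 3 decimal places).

4.214%

The 5 worst returns sum to -21.07%.
ES = −(-21.07%) / 5 = 4.214%.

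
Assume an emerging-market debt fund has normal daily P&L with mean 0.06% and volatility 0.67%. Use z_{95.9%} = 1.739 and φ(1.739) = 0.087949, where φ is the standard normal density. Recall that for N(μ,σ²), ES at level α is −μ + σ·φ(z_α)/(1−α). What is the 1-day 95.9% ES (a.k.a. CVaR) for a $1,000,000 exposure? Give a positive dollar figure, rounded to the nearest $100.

$13,800

Tail multiplier: φ(z)/(1−α) = 0.087949 / 0.041 = 2.145.
ES = −(0.06%) + 0.67% × 2.145 = 1.377%.
On $1,000,000: 0.01377 × $1,000,000 = $13,770.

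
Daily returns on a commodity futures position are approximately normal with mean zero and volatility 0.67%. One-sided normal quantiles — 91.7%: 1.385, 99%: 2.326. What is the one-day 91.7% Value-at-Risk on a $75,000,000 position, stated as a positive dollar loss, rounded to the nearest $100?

$696,000

VaR = z·σ = 1.385 × 0.67% = 0.928%.
On $75,000,000: 0.00928 × $75,000,000 = $696,000.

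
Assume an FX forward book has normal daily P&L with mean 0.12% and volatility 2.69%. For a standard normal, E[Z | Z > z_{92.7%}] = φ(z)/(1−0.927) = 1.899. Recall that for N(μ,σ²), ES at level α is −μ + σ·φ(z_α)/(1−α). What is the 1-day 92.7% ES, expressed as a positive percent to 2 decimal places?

ES = −(0.12%) + 2.69% × 1.899 = 4.988%.

4.99%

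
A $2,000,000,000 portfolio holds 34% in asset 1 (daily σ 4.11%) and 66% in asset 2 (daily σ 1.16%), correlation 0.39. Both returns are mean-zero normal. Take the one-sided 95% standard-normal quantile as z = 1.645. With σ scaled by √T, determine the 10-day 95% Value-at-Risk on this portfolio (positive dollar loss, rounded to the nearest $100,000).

$191,100,000

σ_p = √(0.34²·4.11² + 0.66²·1.16² + 2·0.39·0.34·0.66·4.11·1.16) = 1.837%.
σ_{10d} = 1.837% × √10 = 5.809%.
VaR = 1.645 × 5.809% = 9.556%; on $2,000,000,000 that is $191,120,000.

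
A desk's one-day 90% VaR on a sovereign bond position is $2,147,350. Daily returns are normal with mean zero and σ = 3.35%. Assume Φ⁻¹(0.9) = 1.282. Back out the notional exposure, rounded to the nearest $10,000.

$50,000,000

VaR as a fraction of value: z·σ = 1.282 × 3.35% = 4.2947%.
Position = $2,147,350 / 0.042947 = $50,000,000.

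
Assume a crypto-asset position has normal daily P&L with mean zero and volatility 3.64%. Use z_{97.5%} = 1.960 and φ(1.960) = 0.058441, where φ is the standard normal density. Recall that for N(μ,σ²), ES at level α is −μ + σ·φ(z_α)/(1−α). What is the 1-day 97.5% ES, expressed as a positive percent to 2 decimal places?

Tail multiplier: φ(z)/(1−α) = 0.058441 / 0.025 = 2.338.
ES = 3.64% × 2.338 = 8.510%.

8.51%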